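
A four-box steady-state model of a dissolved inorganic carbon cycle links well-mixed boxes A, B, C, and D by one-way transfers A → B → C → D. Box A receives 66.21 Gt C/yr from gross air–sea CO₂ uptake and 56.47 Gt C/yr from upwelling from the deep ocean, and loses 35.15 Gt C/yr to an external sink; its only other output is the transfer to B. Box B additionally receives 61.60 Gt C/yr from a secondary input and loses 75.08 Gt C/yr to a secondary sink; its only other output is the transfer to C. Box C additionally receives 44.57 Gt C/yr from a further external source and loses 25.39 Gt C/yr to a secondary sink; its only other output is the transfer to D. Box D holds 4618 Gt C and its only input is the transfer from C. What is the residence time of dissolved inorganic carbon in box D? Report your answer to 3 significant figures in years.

Box A: F(A→B) = (66.21 + 56.47) − 35.15 = 87.530 Gt C/yr.
Box B: F(B→C) = (87.530 + 61.60) − 75.08 = 74.050 Gt C/yr.
Box C: F(C→D) = (74.050 + 44.57) − 25.39 = 93.230 Gt C/yr.
Box D throughput = its input = 93.230 Gt C/yr; τ = 4618 / 93.230 = 49.53 yr.

49.5 yr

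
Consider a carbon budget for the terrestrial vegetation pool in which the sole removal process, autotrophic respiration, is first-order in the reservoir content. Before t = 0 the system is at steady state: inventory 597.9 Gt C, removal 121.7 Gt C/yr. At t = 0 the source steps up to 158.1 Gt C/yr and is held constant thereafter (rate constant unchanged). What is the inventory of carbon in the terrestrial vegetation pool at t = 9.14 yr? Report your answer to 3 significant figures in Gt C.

The sink rate constant is k = F₀/M₀ = 121.7/597.9 = 0.2035 yr⁻¹.
Solving dM/dt = F₁ − kM with M(0) = M₀ gives M(t) = F₁/k + (M₀ − F₁/k)·e^(−kt).
F₁/k = 158.1/0.2035 = 776.73 Gt C; kt = 0.2035 × 9.14 = 1.860, e^(−kt) = 0.1556.
M(9.14) = 776.73 + (597.9 − 776.73) × 0.1556 = 776.73 − 27.83 = 748.90 Gt C.

749 Gt C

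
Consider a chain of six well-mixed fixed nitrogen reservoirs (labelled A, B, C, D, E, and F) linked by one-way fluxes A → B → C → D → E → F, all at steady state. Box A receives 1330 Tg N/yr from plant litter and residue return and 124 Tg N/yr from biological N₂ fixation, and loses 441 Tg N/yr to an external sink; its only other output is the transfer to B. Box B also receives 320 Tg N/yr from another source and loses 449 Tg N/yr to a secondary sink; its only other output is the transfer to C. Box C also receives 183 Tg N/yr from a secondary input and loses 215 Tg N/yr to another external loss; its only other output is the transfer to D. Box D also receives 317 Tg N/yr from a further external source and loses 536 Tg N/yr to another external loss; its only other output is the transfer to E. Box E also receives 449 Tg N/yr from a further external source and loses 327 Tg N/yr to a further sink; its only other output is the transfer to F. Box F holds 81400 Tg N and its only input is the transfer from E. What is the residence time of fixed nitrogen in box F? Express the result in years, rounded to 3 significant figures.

Box A: F(A→B) = (1330 + 124) − 441 = 1013.0 Tg N/yr.
Box B: F(B→C) = (1013.0 + 320) − 449 = 884.00 Tg N/yr.
Box C: F(C→D) = (884.00 + 183) − 215 = 852.00 Tg N/yr.
Box D: F(D→E) = (852.00 + 317) − 536 = 633.00 Tg N/yr.
Box E: F(E→F) = (633.00 + 449) − 327 = 755.00 Tg N/yr.
Box F throughput = its input = 755.00 Tg N/yr; τ = 81400 / 755.00 = 107.8 yr.

108 yr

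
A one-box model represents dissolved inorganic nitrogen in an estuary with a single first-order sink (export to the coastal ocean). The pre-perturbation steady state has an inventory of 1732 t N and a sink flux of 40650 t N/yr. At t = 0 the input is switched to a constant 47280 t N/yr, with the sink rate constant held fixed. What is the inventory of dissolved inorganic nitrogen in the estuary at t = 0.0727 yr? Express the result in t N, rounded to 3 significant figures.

1960 t N

The sink rate constant is k = F₀/M₀ = 40650/1732 = 23.47 yr⁻¹.
Solving dM/dt = F₁ − kM with M(0) = M₀ gives M(t) = F₁/k + (M₀ − F₁/k)·e^(−kt).
F₁/k = 47280/23.47 = 2014.5 t N; kt = 23.47 × 0.0727 = 1.706, e^(−kt) = 0.1815.
M(0.0727) = 2014.5 + (1732 − 2014.5) × 0.1815 = 2014.5 − 51.28 = 1963.2 t N.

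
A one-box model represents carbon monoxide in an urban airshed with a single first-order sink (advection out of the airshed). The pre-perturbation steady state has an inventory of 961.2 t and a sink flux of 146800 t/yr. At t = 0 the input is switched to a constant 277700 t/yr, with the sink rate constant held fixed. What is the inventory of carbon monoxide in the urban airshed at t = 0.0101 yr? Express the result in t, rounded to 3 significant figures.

τ = M₀/F₀ = 961.2/146800 = 0.006548 yr; rate constant k = 1/τ.
New steady state M_∞ = F₁/k = F₁·τ = 277700 × 0.006548 = 1818.3 t.
M(t) = M_∞ + (M₀ − M_∞)·e^(−t/τ); t/τ = 0.0101/0.006548 = 1.543, so e^(−t/τ) = 0.2138.
M(t) = 1818.3 − 857.1 × 0.2138 = 1635.0 t.

1640 t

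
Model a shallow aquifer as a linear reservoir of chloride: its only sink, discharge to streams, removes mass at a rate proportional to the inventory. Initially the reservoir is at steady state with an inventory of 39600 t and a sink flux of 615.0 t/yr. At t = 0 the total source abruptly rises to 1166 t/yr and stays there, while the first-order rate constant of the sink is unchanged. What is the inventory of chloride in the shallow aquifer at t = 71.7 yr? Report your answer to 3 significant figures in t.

63400 t

Residence time τ = M₀/F₀ = 64.39 yr. The eventual steady state is M_∞ = M₀·(F₁/F₀) = 39600 × 1166/615.0 = 75079 t.
The anomaly ΔM(t) = M(t) − M_∞ decays as ΔM₀·e^(−t/τ) with ΔM₀ = 39600 − 75079 = −35480 t.
At t = 71.7 yr, e^(−t/τ) = e^(−1.114) = 0.3284, so ΔM = −11650 t and M = 75079 − 11650 = 63428 t.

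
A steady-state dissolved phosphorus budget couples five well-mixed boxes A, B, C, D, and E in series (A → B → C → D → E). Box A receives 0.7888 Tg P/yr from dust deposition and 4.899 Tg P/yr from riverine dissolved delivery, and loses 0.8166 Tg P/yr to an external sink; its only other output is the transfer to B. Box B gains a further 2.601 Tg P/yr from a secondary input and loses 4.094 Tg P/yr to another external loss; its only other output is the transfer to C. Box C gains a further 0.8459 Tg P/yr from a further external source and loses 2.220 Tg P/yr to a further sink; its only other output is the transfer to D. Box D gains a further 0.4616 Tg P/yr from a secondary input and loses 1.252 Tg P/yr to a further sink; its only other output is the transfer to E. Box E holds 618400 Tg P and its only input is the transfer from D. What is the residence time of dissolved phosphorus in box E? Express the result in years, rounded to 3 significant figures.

Box A: F(A→B) = (0.7888 + 4.899) − 0.8166 = 4.8712 Tg P/yr.
Box B: F(B→C) = (4.8712 + 2.601) − 4.094 = 3.3782 Tg P/yr.
Box C: F(C→D) = (3.3782 + 0.8459) − 2.220 = 2.0041 Tg P/yr.
Box D: F(D→E) = (2.0041 + 0.4616) − 1.252 = 1.2137 Tg P/yr.
Box E throughput = its input = 1.2137 Tg P/yr; τ = 618400 / 1.2137 = 509500 yr.

510000 yr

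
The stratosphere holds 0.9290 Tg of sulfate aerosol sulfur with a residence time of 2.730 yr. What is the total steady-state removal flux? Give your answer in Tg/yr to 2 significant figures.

F = M / τ = 0.9290 / 2.730 = 0.3403 Tg/yr.

0.34 Tg/yr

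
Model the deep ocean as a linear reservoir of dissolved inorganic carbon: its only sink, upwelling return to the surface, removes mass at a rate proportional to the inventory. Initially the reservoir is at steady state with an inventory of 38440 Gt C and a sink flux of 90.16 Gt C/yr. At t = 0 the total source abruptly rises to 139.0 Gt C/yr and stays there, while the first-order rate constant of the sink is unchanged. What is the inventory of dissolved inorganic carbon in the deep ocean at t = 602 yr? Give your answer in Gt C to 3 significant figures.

54200 Gt C

Residence time τ = M₀/F₀ = 426.4 yr. The eventual steady state is M_∞ = M₀·(F₁/F₀) = 38440 × 139.0/90.16 = 59263 Gt C.
The anomaly ΔM(t) = M(t) − M_∞ decays as ΔM₀·e^(−t/τ) with ΔM₀ = 38440 − 59263 = −20820 Gt C.
At t = 602 yr, e^(−t/τ) = e^(−1.412) = 0.2437, so ΔM = −5074 Gt C and M = 59263 − 5074 = 54189 Gt C.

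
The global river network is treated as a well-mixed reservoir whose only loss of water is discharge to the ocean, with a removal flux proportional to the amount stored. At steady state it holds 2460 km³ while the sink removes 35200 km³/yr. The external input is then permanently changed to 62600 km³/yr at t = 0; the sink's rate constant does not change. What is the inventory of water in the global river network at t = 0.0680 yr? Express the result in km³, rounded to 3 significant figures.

3650 km³

τ = M₀/F₀ = 2460/35200 = 0.06989 yr; rate constant k = 1/τ.
New steady state M_∞ = F₁/k = F₁·τ = 62600 × 0.06989 = 4374.9 km³.
M(t) = M_∞ + (M₀ − M_∞)·e^(−t/τ); t/τ = 0.0680/0.06989 = 0.9730, so e^(−t/τ) = 0.3779.
M(t) = 4374.9 − 1915 × 0.3779 = 3651.2 km³.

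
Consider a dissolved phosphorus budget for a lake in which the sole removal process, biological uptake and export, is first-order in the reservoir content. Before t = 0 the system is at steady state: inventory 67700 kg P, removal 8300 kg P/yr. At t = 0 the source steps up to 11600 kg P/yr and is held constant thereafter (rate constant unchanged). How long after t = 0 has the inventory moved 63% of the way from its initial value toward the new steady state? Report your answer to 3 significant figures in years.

8.11 yr

τ = M₀/F₀ = 67700/8300 = 8.157 yr.
The remaining gap fraction is e^(−t/τ); 63% covered ⇒ e^(−t/τ) = 0.370.
t = −τ ln(0.370) = 8.157 × 0.9943 = 8.110 yr.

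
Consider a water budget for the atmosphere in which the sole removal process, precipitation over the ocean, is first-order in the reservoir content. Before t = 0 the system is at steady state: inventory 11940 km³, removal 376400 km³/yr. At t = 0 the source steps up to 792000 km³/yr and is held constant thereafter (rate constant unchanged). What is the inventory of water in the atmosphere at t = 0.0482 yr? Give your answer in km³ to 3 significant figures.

22200 km³

Residence time τ = M₀/F₀ = 0.03172 yr. The eventual steady state is M_∞ = M₀·(F₁/F₀) = 11940 × 792000/376400 = 25123 km³.
The anomaly ΔM(t) = M(t) − M_∞ decays as ΔM₀·e^(−t/τ) with ΔM₀ = 11940 − 25123 = −13180 km³.
At t = 0.0482 yr, e^(−t/τ) = e^(−1.519) = 0.2188, so ΔM = −2885 km³ and M = 25123 − 2885 = 22239 km³.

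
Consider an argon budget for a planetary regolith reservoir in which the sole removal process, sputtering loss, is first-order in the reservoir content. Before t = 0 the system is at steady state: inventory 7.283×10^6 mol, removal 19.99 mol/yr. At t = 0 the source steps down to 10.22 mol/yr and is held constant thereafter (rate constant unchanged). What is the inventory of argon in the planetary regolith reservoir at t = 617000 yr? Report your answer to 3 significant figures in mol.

τ = M₀/F₀ = 7.283×10^6/19.99 = 364300 yr; rate constant k = 1/τ.
New steady state M_∞ = F₁/k = F₁·τ = 10.22 × 364300 = 3.7235×10^6 mol.
M(t) = M_∞ + (M₀ − M_∞)·e^(−t/τ); t/τ = 617000/364300 = 1.694, so e^(−t/τ) = 0.1839.
M(t) = 3.7235×10^6 + 3.560×10^6 × 0.1839 = 4.3780×10^6 mol.

4.38×10^6 mol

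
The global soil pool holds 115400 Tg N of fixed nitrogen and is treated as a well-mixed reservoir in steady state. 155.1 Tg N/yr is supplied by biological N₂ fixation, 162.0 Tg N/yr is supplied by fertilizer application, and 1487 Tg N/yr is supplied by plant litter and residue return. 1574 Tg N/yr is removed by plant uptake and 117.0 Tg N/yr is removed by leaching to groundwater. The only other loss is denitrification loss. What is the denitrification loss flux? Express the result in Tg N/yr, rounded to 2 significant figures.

At steady state ΣF_in = ΣF_out.
ΣF_in = 155.1 + 162.0 + 1487 = 1804.1 Tg N/yr.
Denitrification loss flux = ΣF_in − (1574 + 117.0) = 1804.1 − 1691 = 113.1 Tg N/yr.

110 Tg N/yr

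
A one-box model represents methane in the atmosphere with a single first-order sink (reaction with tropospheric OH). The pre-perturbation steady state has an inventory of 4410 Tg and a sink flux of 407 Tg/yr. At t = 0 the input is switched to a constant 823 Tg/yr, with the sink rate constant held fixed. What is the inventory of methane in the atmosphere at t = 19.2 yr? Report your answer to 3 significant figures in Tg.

8150 Tg

The sink rate constant is k = F₀/M₀ = 407/4410 = 0.09229 yr⁻¹.
Solving dM/dt = F₁ − kM with M(0) = M₀ gives M(t) = F₁/k + (M₀ − F₁/k)·e^(−kt).
F₁/k = 823/0.09229 = 8917.5 Tg; kt = 0.09229 × 19.2 = 1.772, e^(−kt) = 0.1700.
M(19.2) = 8917.5 + (4410 − 8917.5) × 0.1700 = 8917.5 − 766.3 = 8151.3 Tg.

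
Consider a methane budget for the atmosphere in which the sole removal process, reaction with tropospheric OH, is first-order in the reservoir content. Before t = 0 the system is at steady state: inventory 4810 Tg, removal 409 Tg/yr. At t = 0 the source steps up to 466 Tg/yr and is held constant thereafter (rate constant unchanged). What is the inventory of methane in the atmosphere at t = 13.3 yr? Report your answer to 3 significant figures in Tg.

5260 Tg

Residence time τ = M₀/F₀ = 11.76 yr. The eventual steady state is M_∞ = M₀·(F₁/F₀) = 4810 × 466/409 = 5480.3 Tg.
The anomaly ΔM(t) = M(t) − M_∞ decays as ΔM₀·e^(−t/τ) with ΔM₀ = 4810 − 5480.3 = −670.3 Tg.
At t = 13.3 yr, e^(−t/τ) = e^(−1.131) = 0.3227, so ΔM = −216.3 Tg and M = 5480.3 − 216.3 = 5264.0 Tg.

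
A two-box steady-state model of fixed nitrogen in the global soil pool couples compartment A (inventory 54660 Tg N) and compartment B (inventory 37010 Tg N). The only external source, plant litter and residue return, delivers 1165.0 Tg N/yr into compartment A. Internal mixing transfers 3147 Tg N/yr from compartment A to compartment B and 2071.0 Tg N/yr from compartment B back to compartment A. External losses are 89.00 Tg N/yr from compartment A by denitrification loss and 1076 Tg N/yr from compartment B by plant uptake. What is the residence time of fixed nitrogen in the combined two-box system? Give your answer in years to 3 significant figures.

Treat the two boxes together as one reservoir: the mixing fluxes between them are internal recycling, so τ = ΣM / Σ(external losses).
M_total = 54660 + 37010 = 91670 Tg N.
ΣF_external_out = 89.00 + 1076 = 1165.0 Tg N/yr.
τ = M_total / ΣF_ext = 91670 / 1165.0 = 78.69 yr.

78.7 yr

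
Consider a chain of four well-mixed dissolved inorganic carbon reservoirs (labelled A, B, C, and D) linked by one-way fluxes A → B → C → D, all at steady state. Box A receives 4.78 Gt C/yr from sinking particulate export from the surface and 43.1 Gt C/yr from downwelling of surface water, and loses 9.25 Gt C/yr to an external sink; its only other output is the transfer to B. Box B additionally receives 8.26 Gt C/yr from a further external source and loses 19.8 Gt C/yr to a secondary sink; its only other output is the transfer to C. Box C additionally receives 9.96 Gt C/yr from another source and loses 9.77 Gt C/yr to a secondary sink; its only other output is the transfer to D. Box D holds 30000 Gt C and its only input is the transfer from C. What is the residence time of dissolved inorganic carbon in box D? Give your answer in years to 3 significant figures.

Box A: F(A→B) = (4.78 + 43.1) − 9.25 = 38.630 Gt C/yr.
Box B: F(B→C) = (38.630 + 8.26) − 19.8 = 27.090 Gt C/yr.
Box C: F(C→D) = (27.090 + 9.96) − 9.77 = 27.280 Gt C/yr.
Box D throughput = its input = 27.280 Gt C/yr; τ = 30000 / 27.280 = 1100 yr.

1100 yr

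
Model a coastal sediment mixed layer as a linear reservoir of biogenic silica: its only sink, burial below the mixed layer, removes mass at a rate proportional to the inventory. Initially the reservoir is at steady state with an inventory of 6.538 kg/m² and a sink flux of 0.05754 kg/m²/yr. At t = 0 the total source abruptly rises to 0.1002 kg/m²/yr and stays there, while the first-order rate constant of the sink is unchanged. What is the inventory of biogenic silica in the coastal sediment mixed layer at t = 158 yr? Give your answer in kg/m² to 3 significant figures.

10.2 kg/m²

Residence time τ = M₀/F₀ = 113.6 yr. The eventual steady state is M_∞ = M₀·(F₁/F₀) = 6.538 × 0.1002/0.05754 = 11.385 kg/m².
The anomaly ΔM(t) = M(t) − M_∞ decays as ΔM₀·e^(−t/τ) with ΔM₀ = 6.538 − 11.385 = −4.847 kg/m².
At t = 158 yr, e^(−t/τ) = e^(−1.391) = 0.2489, so ΔM = −1.207 kg/m² and M = 11.385 − 1.207 = 10.179 kg/m².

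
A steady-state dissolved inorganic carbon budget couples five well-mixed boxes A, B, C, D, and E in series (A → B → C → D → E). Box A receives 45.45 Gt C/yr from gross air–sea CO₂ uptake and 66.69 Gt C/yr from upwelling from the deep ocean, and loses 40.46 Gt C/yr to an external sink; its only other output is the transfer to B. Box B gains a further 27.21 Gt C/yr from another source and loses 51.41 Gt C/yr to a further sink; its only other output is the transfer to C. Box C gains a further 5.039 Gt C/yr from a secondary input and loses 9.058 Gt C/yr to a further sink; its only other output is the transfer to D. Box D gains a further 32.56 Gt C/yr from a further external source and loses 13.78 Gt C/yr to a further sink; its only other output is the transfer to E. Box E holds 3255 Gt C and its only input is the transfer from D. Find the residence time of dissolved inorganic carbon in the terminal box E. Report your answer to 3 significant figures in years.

52.3 yr

Box A: F(A→B) = (45.45 + 66.69) − 40.46 = 71.680 Gt C/yr.
Box B: F(B→C) = (71.680 + 27.21) − 51.41 = 47.480 Gt C/yr.
Box C: F(C→D) = (47.480 + 5.039) − 9.058 = 43.461 Gt C/yr.
Box D: F(D→E) = (43.461 + 32.56) − 13.78 = 62.241 Gt C/yr.
Box E throughput = its input = 62.241 Gt C/yr; τ = 3255 / 62.241 = 52.30 yr.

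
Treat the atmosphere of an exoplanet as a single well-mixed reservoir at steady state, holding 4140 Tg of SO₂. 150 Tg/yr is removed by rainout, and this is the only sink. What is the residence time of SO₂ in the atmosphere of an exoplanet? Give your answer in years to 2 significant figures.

τ = M / F = 4140 / 150 = 27.60 yr.

28 yr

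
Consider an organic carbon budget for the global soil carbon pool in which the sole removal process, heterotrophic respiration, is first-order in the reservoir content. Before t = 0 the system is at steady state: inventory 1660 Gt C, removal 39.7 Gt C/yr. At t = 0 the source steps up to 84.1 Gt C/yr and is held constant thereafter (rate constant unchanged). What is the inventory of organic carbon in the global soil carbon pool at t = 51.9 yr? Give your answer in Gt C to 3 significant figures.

τ = M₀/F₀ = 1660/39.7 = 41.81 yr; rate constant k = 1/τ.
New steady state M_∞ = F₁/k = F₁·τ = 84.1 × 41.81 = 3516.5 Gt C.
M(t) = M_∞ + (M₀ − M_∞)·e^(−t/τ); t/τ = 51.9/41.81 = 1.241, so e^(−t/τ) = 0.2890.
M(t) = 3516.5 − 1857 × 0.2890 = 2979.9 Gt C.

2980 Gt C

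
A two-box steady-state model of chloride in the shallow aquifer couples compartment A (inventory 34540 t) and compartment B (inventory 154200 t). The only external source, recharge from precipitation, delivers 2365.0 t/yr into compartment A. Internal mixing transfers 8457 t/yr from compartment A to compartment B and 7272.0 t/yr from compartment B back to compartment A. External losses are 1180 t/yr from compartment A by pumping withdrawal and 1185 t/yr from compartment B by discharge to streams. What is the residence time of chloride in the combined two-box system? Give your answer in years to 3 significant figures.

Residence time in the combined system uses the total inventory and the total *external* removal — internal exchanges between the two boxes cancel.
M_total = 34540 + 154200 = 188740 t.
ΣF_external_out = 1180 + 1185 = 2365.0 t/yr.
τ = M_total / ΣF_ext = 188740 / 2365.0 = 79.81 yr.

79.8 yr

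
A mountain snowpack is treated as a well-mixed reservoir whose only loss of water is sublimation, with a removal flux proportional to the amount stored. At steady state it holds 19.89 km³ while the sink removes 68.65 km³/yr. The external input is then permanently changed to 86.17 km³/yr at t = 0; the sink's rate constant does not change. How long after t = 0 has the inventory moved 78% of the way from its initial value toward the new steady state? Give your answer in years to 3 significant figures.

0.439 yr

τ = M₀/F₀ = 19.89/68.65 = 0.2897 yr.
The remaining gap fraction is e^(−t/τ); 78% covered ⇒ e^(−t/τ) = 0.220.
t = −τ ln(0.220) = 0.2897 × 1.514 = 0.4387 yr.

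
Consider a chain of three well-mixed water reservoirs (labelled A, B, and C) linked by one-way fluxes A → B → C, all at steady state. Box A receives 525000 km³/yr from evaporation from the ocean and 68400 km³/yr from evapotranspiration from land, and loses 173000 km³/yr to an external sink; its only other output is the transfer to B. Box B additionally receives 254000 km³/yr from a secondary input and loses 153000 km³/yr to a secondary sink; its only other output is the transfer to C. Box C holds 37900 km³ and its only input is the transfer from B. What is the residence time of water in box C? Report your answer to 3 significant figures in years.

0.0727 yr

Box A: F(A→B) = (525000 + 68400) − 173000 = 420400 km³/yr.
Box B: F(B→C) = (420400 + 254000) − 153000 = 521400 km³/yr.
Box C throughput = its input = 521400 km³/yr; τ = 37900 / 521400 = 0.07269 yr.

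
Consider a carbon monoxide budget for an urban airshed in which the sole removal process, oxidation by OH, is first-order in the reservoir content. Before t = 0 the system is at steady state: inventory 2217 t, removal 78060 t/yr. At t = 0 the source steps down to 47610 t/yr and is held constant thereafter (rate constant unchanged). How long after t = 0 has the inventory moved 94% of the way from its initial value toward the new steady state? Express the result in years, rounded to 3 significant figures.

0.0799 yr

τ = M₀/F₀ = 2217/78060 = 0.02840 yr.
The remaining gap fraction is e^(−t/τ); 94% covered ⇒ e^(−t/τ) = 0.0600.
t = −τ ln(0.0600) = 0.02840 × 2.813 = 0.07990 yr.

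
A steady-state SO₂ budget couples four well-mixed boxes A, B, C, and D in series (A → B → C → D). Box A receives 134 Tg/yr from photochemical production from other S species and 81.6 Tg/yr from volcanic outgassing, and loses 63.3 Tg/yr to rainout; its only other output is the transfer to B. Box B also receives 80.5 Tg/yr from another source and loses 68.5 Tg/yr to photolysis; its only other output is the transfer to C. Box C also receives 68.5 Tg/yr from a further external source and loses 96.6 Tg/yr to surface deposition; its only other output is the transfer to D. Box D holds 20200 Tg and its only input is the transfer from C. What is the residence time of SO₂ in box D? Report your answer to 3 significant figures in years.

Box A: F(A→B) = (134 + 81.6) − 63.3 = 152.30 Tg/yr.
Box B: F(B→C) = (152.30 + 80.5) − 68.5 = 164.30 Tg/yr.
Box C: F(C→D) = (164.30 + 68.5) − 96.6 = 136.20 Tg/yr.
Box D throughput = its input = 136.20 Tg/yr; τ = 20200 / 136.20 = 148.3 yr.

148 yr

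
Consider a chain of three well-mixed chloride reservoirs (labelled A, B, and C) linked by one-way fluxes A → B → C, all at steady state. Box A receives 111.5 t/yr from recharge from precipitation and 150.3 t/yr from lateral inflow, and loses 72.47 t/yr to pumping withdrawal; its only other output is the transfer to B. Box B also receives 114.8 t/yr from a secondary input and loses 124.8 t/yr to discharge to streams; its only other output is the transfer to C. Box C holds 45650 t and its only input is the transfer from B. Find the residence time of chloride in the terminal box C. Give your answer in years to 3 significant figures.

255 yr

Box A: F(A→B) = (111.5 + 150.3) − 72.47 = 189.33 t/yr.
Box B: F(B→C) = (189.33 + 114.8) − 124.8 = 179.33 t/yr.
Box C throughput = its input = 179.33 t/yr; τ = 45650 / 179.33 = 254.6 yr.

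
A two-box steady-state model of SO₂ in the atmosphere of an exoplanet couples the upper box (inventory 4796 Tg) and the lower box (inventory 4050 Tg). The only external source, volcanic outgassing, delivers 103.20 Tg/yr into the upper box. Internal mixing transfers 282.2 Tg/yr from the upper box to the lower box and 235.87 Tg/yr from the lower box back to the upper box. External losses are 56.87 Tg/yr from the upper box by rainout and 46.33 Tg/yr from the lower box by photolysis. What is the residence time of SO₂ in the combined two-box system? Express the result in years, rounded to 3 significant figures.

85.7 yr

Treat the two boxes together as one reservoir: the mixing fluxes between them are internal recycling, so τ = ΣM / Σ(external losses).
M_total = 4796 + 4050 = 8846.0 Tg.
ΣF_external_out = 56.87 + 46.33 = 103.20 Tg/yr.
τ = M_total / ΣF_ext = 8846.0 / 103.20 = 85.72 yr.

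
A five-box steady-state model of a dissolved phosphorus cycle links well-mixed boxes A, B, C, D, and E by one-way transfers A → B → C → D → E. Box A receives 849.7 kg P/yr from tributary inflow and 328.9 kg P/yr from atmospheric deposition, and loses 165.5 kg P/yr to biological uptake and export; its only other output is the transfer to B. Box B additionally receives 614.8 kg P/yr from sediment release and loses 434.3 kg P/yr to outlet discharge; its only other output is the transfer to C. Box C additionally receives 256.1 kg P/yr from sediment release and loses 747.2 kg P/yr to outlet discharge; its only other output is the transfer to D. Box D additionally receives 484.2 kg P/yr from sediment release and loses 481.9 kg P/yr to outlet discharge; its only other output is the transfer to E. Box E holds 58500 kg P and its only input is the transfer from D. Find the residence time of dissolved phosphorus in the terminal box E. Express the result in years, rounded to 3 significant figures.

Box A: F(A→B) = (849.7 + 328.9) − 165.5 = 1013.1 kg P/yr.
Box B: F(B→C) = (1013.1 + 614.8) − 434.3 = 1193.6 kg P/yr.
Box C: F(C→D) = (1193.6 + 256.1) − 747.2 = 702.50 kg P/yr.
Box D: F(D→E) = (702.50 + 484.2) − 481.9 = 704.80 kg P/yr.
Box E throughput = its input = 704.80 kg P/yr; τ = 58500 / 704.80 = 83.00 yr.

83.0 yr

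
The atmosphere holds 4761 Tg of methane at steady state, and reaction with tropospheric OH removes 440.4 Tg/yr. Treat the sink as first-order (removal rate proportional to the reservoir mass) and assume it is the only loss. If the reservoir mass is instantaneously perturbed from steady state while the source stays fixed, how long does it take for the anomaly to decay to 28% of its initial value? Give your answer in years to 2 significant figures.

14 yr

For a linear reservoir the anomaly decays as exp(−t/τ) with τ = M/F = 4761/440.4 = 10.81 yr.
exp(−t/τ) = 0.28 ⇒ t = −τ ln(0.28) = 10.81 × 1.273 = 13.76 yr.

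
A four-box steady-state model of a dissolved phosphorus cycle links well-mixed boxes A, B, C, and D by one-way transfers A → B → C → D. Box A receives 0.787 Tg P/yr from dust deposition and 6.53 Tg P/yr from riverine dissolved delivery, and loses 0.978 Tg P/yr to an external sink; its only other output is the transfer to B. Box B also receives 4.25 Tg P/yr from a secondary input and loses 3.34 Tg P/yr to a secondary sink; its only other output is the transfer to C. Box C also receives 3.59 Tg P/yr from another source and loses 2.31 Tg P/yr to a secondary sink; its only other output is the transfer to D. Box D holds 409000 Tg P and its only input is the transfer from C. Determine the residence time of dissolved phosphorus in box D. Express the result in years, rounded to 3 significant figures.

Box A: F(A→B) = (0.787 + 6.53) − 0.978 = 6.3390 Tg P/yr.
Box B: F(B→C) = (6.3390 + 4.25) − 3.34 = 7.2490 Tg P/yr.
Box C: F(C→D) = (7.2490 + 3.59) − 2.31 = 8.5290 Tg P/yr.
Box D throughput = its input = 8.5290 Tg P/yr; τ = 409000 / 8.5290 = 47950 yr.

48000 yr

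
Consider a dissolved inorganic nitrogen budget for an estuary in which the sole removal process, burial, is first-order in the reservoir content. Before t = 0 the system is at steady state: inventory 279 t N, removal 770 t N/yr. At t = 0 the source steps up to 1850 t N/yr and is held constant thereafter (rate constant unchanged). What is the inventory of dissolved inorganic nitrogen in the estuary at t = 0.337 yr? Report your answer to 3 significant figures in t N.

The sink rate constant is k = F₀/M₀ = 770/279 = 2.760 yr⁻¹.
Solving dM/dt = F₁ − kM with M(0) = M₀ gives M(t) = F₁/k + (M₀ − F₁/k)·e^(−kt).
F₁/k = 1850/2.760 = 670.32 t N; kt = 2.760 × 0.337 = 0.9301, e^(−kt) = 0.3945.
M(0.337) = 670.32 + (279 − 670.32) × 0.3945 = 670.32 − 154.4 = 515.94 t N.

516 t N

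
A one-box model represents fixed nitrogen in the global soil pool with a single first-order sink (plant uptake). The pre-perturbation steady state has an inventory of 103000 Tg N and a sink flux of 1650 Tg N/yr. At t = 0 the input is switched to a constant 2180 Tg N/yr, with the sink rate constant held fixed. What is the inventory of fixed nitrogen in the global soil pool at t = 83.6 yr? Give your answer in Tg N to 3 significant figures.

127000 Tg N

τ = M₀/F₀ = 103000/1650 = 62.42 yr; rate constant k = 1/τ.
New steady state M_∞ = F₁/k = F₁·τ = 2180 × 62.42 = 136080 Tg N.
M(t) = M_∞ + (M₀ − M_∞)·e^(−t/τ); t/τ = 83.6/62.42 = 1.339, so e^(−t/τ) = 0.2620.
M(t) = 136080 − 33080 × 0.2620 = 127410 Tg N.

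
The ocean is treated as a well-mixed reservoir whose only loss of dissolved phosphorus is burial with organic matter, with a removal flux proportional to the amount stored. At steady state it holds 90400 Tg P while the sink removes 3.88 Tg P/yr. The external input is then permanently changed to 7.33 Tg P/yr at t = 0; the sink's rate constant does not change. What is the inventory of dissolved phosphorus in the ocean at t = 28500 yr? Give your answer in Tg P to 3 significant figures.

147000 Tg P

τ = M₀/F₀ = 90400/3.88 = 23300 yr; rate constant k = 1/τ.
New steady state M_∞ = F₁/k = F₁·τ = 7.33 × 23300 = 170780 Tg P.
M(t) = M_∞ + (M₀ − M_∞)·e^(−t/τ); t/τ = 28500/23300 = 1.223, so e^(−t/τ) = 0.2943.
M(t) = 170780 − 80380 × 0.2943 = 147130 Tg P.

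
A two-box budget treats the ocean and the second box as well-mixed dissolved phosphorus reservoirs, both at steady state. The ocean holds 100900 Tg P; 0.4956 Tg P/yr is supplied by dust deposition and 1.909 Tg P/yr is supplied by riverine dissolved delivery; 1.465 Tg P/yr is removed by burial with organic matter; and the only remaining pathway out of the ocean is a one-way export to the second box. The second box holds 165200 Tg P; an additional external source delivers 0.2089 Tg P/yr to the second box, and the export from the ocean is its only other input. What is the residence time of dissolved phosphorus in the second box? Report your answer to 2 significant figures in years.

Balance the ocean: ΣF_in = 0.4956 + 1.909 = 2.4046 Tg P/yr.
Export to the second box = ΣF_in − (1.465) = 0.93960 Tg P/yr.
Total input to the second box = 0.93960 + 0.2089 = 1.1485 Tg P/yr; at steady state this equals its total output.
τ = M / F = 165200 / 1.1485 = 143800 yr.

140000 yr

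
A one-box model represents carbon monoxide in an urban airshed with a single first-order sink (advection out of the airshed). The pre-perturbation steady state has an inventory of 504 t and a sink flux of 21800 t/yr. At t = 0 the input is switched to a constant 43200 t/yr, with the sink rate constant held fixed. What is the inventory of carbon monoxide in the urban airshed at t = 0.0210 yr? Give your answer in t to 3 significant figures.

Residence time τ = M₀/F₀ = 0.02312 yr. The eventual steady state is M_∞ = M₀·(F₁/F₀) = 504 × 43200/21800 = 998.75 t.
The anomaly ΔM(t) = M(t) − M_∞ decays as ΔM₀·e^(−t/τ) with ΔM₀ = 504 − 998.75 = −494.8 t.
At t = 0.0210 yr, e^(−t/τ) = e^(−0.9083) = 0.4032, so ΔM = −199.5 t and M = 998.75 − 199.5 = 799.27 t.

799 t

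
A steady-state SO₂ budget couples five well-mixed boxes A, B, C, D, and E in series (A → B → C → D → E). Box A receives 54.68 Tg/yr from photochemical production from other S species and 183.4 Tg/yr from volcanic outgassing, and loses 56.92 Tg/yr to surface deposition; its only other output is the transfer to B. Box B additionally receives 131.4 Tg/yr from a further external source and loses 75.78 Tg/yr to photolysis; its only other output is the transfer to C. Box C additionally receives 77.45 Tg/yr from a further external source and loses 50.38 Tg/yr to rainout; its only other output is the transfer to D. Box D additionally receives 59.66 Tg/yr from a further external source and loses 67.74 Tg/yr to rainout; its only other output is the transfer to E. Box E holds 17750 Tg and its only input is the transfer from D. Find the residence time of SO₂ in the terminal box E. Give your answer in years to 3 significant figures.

69.4 yr

Box A: F(A→B) = (54.68 + 183.4) − 56.92 = 181.16 Tg/yr.
Box B: F(B→C) = (181.16 + 131.4) − 75.78 = 236.78 Tg/yr.
Box C: F(C→D) = (236.78 + 77.45) − 50.38 = 263.85 Tg/yr.
Box D: F(D→E) = (263.85 + 59.66) − 67.74 = 255.77 Tg/yr.
Box E throughput = its input = 255.77 Tg/yr; τ = 17750 / 255.77 = 69.40 yr.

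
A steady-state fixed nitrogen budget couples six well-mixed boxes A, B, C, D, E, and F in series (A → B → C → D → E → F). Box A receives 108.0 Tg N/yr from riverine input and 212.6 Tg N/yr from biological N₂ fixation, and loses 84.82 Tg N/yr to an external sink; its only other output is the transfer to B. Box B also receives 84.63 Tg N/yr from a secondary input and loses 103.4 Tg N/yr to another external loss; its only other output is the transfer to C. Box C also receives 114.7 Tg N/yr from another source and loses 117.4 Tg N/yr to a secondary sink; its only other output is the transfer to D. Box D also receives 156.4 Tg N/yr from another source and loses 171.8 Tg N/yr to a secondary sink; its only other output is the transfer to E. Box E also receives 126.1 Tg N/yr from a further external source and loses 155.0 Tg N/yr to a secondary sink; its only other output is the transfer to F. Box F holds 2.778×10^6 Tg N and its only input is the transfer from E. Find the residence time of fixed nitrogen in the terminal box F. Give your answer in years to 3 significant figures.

16300 yr

Box A: F(A→B) = (108.0 + 212.6) − 84.82 = 235.78 Tg N/yr.
Box B: F(B→C) = (235.78 + 84.63) − 103.4 = 217.01 Tg N/yr.
Box C: F(C→D) = (217.01 + 114.7) − 117.4 = 214.31 Tg N/yr.
Box D: F(D→E) = (214.31 + 156.4) − 171.8 = 198.91 Tg N/yr.
Box E: F(E→F) = (198.91 + 126.1) − 155.0 = 170.01 Tg N/yr.
Box F throughput = its input = 170.01 Tg N/yr; τ = 2.778×10^6 / 170.01 = 16340 yr.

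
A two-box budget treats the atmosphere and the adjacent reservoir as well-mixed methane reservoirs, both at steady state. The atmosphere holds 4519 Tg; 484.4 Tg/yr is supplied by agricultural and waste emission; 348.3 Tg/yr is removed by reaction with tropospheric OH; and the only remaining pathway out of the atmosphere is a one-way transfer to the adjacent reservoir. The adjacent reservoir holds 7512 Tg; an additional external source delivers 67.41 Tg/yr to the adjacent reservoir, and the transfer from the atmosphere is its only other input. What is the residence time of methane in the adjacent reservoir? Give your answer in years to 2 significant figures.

Balance the atmosphere: ΣF_in = 484.40 Tg/yr.
Transfer to the adjacent reservoir = ΣF_in − (348.3) = 136.10 Tg/yr.
Total input to the adjacent reservoir = 136.10 + 67.41 = 203.51 Tg/yr; at steady state this equals its total output.
τ = M / F = 7512 / 203.51 = 36.91 yr.

37 yr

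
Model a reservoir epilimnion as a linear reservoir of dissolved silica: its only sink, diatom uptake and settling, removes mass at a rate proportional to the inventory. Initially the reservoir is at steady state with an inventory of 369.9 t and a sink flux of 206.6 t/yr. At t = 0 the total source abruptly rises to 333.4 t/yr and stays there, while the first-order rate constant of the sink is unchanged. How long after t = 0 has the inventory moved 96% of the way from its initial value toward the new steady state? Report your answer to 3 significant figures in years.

5.76 yr

τ = M₀/F₀ = 369.9/206.6 = 1.790 yr.
The remaining gap fraction is e^(−t/τ); 96% covered ⇒ e^(−t/τ) = 0.0400.
t = −τ ln(0.0400) = 1.790 × 3.219 = 5.763 yr.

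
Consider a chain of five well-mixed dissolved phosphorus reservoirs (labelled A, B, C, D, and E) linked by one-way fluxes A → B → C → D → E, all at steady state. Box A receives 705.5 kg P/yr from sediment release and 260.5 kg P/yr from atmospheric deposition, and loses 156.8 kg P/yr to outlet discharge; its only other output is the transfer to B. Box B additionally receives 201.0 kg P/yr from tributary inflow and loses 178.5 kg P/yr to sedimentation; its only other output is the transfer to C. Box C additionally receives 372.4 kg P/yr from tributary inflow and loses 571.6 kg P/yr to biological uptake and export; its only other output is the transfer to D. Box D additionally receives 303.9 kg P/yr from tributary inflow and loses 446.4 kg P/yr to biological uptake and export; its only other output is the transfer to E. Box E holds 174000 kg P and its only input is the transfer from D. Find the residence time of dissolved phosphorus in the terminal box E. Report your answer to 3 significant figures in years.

Box A: F(A→B) = (705.5 + 260.5) − 156.8 = 809.20 kg P/yr.
Box B: F(B→C) = (809.20 + 201.0) − 178.5 = 831.70 kg P/yr.
Box C: F(C→D) = (831.70 + 372.4) − 571.6 = 632.50 kg P/yr.
Box D: F(D→E) = (632.50 + 303.9) − 446.4 = 490.00 kg P/yr.
Box E throughput = its input = 490.00 kg P/yr; τ = 174000 / 490.00 = 355.1 yr.

355 yr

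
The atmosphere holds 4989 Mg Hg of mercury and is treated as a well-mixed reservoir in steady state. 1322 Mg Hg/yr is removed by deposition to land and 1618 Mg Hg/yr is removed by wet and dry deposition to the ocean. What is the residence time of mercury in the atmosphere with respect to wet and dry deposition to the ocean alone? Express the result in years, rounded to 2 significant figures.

Residence time with respect to a single sink: τ = M / F_sink.
τ = 4989 / 1618 = 3.083 yr.

3.1 yr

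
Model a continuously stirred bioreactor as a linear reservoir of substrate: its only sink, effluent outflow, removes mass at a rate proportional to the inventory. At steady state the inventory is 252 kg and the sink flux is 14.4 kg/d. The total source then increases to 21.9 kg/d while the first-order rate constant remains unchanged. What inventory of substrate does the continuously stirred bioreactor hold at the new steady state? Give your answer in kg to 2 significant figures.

380 kg

Rate constant k = F/M = 14.4 / 252 = 0.05714 d⁻¹.
At the new steady state, source = k·M_new ⇒ M_new = 21.9 / 0.05714 = 383.2 kg.
(Equivalently M_new = M × F_new/F_old = 252 × 21.9/14.4.)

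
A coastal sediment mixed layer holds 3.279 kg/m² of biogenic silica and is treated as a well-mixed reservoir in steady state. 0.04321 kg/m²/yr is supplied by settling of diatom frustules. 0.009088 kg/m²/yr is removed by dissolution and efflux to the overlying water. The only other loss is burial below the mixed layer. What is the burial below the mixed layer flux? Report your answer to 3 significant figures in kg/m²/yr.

At steady state ΣF_in = ΣF_out.
ΣF_in = 0.043210 kg/m²/yr.
Burial below the mixed layer flux = ΣF_in − (0.009088) = 0.043210 − 0.009088 = 0.03412 kg/m²/yr.

0.0341 kg/m²/yr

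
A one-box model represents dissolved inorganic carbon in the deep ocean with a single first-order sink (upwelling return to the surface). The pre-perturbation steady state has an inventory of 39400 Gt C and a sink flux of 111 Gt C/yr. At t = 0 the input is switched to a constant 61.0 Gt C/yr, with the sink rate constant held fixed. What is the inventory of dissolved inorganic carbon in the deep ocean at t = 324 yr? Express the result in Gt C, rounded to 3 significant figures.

Residence time τ = M₀/F₀ = 355.0 yr. The eventual steady state is M_∞ = M₀·(F₁/F₀) = 39400 × 61.0/111 = 21652 Gt C.
The anomaly ΔM(t) = M(t) − M_∞ decays as ΔM₀·e^(−t/τ) with ΔM₀ = 39400 − 21652 = 17750 Gt C.
At t = 324 yr, e^(−t/τ) = e^(−0.9128) = 0.4014, so ΔM = 7124 Gt C and M = 21652 + 7124 = 28776 Gt C.

28800 Gt C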